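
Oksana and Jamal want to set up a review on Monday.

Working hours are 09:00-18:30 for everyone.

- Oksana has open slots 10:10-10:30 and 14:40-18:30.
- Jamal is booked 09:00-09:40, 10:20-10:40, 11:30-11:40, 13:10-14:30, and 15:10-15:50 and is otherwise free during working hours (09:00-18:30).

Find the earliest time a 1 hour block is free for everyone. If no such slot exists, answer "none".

Jamal free within 09:00–18:30: 09:40–10:20, 10:40–11:30, 11:40–13:10, 14:30–15:10, 15:50–18:30.
Oksana ∩ Jamal: 10:10–10:20, 14:40–15:10, 15:50–18:30.
Windows ≥ 60 min: 15:50–18:30.
Earliest such window starts at 15:50.

15:50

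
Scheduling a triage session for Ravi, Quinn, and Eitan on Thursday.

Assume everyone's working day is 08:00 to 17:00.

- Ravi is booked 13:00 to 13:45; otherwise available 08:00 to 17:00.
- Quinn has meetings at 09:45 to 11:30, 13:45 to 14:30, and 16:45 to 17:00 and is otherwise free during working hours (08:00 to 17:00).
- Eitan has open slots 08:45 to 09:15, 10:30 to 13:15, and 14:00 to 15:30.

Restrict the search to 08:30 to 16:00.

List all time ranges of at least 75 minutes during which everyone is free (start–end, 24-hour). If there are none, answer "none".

11:30–13:00

Ravi free within 08:00–17:00: 08:00–13:00, 13:45–17:00.
Quinn free within 08:00–17:00: 08:00–09:45, 11:30–13:45, 14:30–16:45.
Ravi ∩ Quinn: 08:00–09:45, 11:30–13:00, 14:30–16:45.
Ravi ∩ Quinn ∩ Eitan: 08:45–09:15, 11:30–13:00, 14:30–15:30.
Restricted to 08:30–16:00: 08:45–09:15, 11:30–13:00, 14:30–15:30.
Windows ≥ 75 min: 11:30–13:00.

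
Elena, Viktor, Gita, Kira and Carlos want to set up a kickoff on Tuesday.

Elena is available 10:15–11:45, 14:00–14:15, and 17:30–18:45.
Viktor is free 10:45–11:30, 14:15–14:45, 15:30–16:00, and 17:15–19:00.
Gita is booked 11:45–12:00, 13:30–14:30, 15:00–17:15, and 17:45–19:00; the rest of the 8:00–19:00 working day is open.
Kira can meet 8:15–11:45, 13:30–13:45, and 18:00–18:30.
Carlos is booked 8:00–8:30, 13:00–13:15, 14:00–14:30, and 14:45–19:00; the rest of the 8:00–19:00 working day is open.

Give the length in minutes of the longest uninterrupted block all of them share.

Gita free within 08:00–19:00: 08:00–11:45, 12:00–13:30, 14:30–15:00, 17:15–17:45.
Carlos free within 08:00–19:00: 08:30–13:00, 13:15–14:00, 14:30–14:45.
Elena ∩ Viktor: 10:45–11:30, 17:30–18:45.
Elena ∩ Viktor ∩ Gita: 10:45–11:30, 17:30–17:45.
Elena ∩ Viktor ∩ Gita ∩ Kira: 10:45–11:30.
Elena ∩ Viktor ∩ Gita ∩ Kira ∩ Carlos: 10:45–11:30.
Single common window of 45 minutes.

45 minutes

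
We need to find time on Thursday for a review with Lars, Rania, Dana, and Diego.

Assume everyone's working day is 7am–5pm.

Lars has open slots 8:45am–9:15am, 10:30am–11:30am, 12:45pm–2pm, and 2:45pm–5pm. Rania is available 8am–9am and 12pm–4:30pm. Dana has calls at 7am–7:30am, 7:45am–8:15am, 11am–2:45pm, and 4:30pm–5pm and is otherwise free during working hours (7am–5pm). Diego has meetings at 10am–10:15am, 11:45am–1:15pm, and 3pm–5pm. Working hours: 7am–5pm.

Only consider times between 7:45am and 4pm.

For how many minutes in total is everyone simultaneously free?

30 minutes

Dana free within 07:00–17:00: 07:30–07:45, 08:15–11:00, 14:45–16:30.
Diego free within 07:00–17:00: 07:00–10:00, 10:15–11:45, 13:15–15:00.
Lars ∩ Rania: 08:45–09:00, 12:45–14:00, 14:45–16:30.
Lars ∩ Rania ∩ Dana: 08:45–09:00, 14:45–16:30.
Lars ∩ Rania ∩ Dana ∩ Diego: 08:45–09:00, 14:45–15:00.
Restricted to 07:45–16:00: 08:45–09:00, 14:45–15:00.
Total common minutes: 15 + 15 = 30.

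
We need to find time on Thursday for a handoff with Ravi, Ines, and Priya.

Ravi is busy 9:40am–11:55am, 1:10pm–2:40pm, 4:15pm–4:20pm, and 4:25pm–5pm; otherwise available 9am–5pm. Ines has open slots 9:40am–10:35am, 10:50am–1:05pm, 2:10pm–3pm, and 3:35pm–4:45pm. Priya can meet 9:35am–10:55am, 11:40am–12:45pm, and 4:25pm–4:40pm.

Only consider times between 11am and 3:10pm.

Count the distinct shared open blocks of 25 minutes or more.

Ravi free within 09:00–17:00: 09:00–09:40, 11:55–13:10, 14:40–16:15, 16:20–16:25.
Ravi ∩ Ines: 11:55–13:05, 14:40–15:00, 15:35–16:15, 16:20–16:25.
Ravi ∩ Ines ∩ Priya: 11:55–12:45.
Restricted to 11:00–15:10: 11:55–12:45.
Windows ≥ 25 min: 11:55–12:45.
That's 1 window.

1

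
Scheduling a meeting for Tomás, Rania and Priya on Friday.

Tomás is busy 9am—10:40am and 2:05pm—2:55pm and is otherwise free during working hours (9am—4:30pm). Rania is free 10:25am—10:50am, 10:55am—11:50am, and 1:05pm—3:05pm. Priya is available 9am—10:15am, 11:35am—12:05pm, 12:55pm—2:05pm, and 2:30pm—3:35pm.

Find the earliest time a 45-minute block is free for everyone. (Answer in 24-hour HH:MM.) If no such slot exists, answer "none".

Tomás free within 09:00–16:30: 10:40–14:05, 14:55–16:30.
Tomás ∩ Rania: 10:40–10:50, 10:55–11:50, 13:05–14:05, 14:55–15:05.
Tomás ∩ Rania ∩ Priya: 11:35–11:50, 13:05–14:05, 14:55–15:05.
Windows ≥ 45 min: 13:05–14:05.
Earliest such window starts at 13:05.

13:05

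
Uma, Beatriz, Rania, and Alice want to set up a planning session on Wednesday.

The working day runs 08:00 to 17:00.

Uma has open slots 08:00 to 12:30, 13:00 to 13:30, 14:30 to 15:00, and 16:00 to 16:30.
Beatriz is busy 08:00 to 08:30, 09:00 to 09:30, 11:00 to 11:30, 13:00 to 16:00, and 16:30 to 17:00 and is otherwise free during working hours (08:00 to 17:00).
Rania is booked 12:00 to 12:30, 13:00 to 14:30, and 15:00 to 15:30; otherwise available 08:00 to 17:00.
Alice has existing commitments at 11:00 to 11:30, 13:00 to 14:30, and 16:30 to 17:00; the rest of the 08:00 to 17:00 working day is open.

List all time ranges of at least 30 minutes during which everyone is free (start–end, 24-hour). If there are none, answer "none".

Beatriz free within 08:00–17:00: 08:30–09:00, 09:30–11:00, 11:30–13:00, 16:00–16:30.
Rania free within 08:00–17:00: 08:00–12:00, 12:30–13:00, 14:30–15:00, 15:30–17:00.
Alice free within 08:00–17:00: 08:00–11:00, 11:30–13:00, 14:30–16:30.
Uma ∩ Beatriz: 08:30–09:00, 09:30–11:00, 11:30–12:30, 16:00–16:30.
Uma ∩ Beatriz ∩ Rania: 08:30–09:00, 09:30–11:00, 11:30–12:00, 16:00–16:30.
Uma ∩ Beatriz ∩ Rania ∩ Alice: 08:30–09:00, 09:30–11:00, 11:30–12:00, 16:00–16:30.
Windows ≥ 30 min: 08:30–09:00, 09:30–11:00, 11:30–12:00, 16:00–16:30.

08:30–09:00, 09:30–11:00, 11:30–12:00, 16:00–16:30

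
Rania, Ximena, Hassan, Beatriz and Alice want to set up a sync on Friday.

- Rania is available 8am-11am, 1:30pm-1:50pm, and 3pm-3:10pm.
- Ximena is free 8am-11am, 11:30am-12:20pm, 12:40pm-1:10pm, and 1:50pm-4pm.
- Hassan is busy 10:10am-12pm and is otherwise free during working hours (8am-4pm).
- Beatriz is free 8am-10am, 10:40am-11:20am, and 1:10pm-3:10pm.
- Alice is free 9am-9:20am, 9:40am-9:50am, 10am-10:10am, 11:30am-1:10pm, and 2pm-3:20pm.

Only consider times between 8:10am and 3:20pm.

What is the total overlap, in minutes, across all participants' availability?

Hassan free within 08:00–16:00: 08:00–10:10, 12:00–16:00.
Rania ∩ Ximena: 08:00–11:00, 15:00–15:10.
Rania ∩ Ximena ∩ Hassan: 08:00–10:10, 15:00–15:10.
Rania ∩ Ximena ∩ Hassan ∩ Beatriz: 08:00–10:00, 15:00–15:10.
Rania ∩ Ximena ∩ Hassan ∩ Beatriz ∩ Alice: 09:00–09:20, 09:40–09:50, 15:00–15:10.
Restricted to 08:10–15:20: 09:00–09:20, 09:40–09:50, 15:00–15:10.
Total common minutes: 20 + 10 + 10 = 40.

40 minutes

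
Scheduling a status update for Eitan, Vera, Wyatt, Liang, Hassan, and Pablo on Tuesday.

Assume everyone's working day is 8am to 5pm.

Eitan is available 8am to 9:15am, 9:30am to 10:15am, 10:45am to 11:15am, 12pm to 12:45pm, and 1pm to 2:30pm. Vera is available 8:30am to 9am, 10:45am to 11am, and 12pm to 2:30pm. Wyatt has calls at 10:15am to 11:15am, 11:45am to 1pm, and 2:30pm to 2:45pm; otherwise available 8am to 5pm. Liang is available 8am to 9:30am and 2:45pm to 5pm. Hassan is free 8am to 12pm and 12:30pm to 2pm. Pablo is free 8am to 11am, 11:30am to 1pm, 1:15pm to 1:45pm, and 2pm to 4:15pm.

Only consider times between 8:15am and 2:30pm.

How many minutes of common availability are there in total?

30 minutes

Wyatt free within 08:00–17:00: 08:00–10:15, 11:15–11:45, 13:00–14:30, 14:45–17:00.
Eitan ∩ Vera: 08:30–09:00, 10:45–11:00, 12:00–12:45, 13:00–14:30.
Eitan ∩ Vera ∩ Wyatt: 08:30–09:00, 13:00–14:30.
Eitan ∩ Vera ∩ Wyatt ∩ Liang: 08:30–09:00.
Eitan ∩ Vera ∩ Wyatt ∩ Liang ∩ Hassan: 08:30–09:00.
Eitan ∩ Vera ∩ Wyatt ∩ Liang ∩ Hassan ∩ Pablo: 08:30–09:00.
Restricted to 08:15–14:30: 08:30–09:00.
Total common minutes: 30.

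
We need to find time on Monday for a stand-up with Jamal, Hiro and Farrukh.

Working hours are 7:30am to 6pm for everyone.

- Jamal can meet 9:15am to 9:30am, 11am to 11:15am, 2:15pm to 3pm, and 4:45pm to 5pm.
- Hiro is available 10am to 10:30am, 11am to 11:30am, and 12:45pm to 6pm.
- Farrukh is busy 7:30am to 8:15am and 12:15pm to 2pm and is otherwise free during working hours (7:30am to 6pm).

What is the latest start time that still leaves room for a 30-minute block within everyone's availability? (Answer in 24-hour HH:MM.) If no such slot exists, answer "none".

Farrukh free within 07:30–18:00: 08:15–12:15, 14:00–18:00.
Jamal ∩ Hiro: 11:00–11:15, 14:15–15:00, 16:45–17:00.
Jamal ∩ Hiro ∩ Farrukh: 11:00–11:15, 14:15–15:00, 16:45–17:00.
Windows ≥ 30 min: 14:15–15:00.
Latest start in the last window 14:15–15:00 is 15:00 − 30 min = 14:30.

14:30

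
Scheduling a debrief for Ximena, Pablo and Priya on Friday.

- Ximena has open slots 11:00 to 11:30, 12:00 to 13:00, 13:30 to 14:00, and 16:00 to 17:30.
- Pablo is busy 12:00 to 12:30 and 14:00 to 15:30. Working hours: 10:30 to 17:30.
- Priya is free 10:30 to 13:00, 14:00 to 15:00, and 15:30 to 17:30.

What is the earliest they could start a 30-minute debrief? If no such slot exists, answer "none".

Pablo free within 10:30–17:30: 10:30–12:00, 12:30–14:00, 15:30–17:30.
Ximena ∩ Pablo: 11:00–11:30, 12:30–13:00, 13:30–14:00, 16:00–17:30.
Ximena ∩ Pablo ∩ Priya: 11:00–11:30, 12:30–13:00, 16:00–17:30.
Windows ≥ 30 min: 11:00–11:30, 12:30–13:00, 16:00–17:30.
Earliest such window starts at 11:00.

11:00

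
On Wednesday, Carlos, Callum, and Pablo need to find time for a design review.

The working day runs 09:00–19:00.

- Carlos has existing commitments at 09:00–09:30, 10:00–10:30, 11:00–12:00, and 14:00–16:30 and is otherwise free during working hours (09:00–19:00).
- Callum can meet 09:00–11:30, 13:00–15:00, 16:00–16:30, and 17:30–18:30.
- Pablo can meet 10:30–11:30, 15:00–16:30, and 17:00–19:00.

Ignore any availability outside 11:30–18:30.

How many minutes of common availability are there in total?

60 minutes

Carlos free within 09:00–19:00: 09:30–10:00, 10:30–11:00, 12:00–14:00, 16:30–19:00.
Carlos ∩ Callum: 09:30–10:00, 10:30–11:00, 13:00–14:00, 17:30–18:30.
Carlos ∩ Callum ∩ Pablo: 10:30–11:00, 17:30–18:30.
Restricted to 11:30–18:30: 17:30–18:30.
Total common minutes: 60.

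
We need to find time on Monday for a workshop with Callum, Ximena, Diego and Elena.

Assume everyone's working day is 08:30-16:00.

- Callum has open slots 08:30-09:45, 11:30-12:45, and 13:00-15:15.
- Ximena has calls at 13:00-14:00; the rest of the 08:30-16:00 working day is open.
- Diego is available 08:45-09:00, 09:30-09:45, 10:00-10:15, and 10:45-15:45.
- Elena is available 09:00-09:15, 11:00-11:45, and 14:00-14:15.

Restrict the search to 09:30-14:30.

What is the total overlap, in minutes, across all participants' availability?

30 minutes

Ximena free within 08:30–16:00: 08:30–13:00, 14:00–16:00.
Callum ∩ Ximena: 08:30–09:45, 11:30–12:45, 14:00–15:15.
Callum ∩ Ximena ∩ Diego: 08:45–09:00, 09:30–09:45, 11:30–12:45, 14:00–15:15.
Callum ∩ Ximena ∩ Diego ∩ Elena: 11:30–11:45, 14:00–14:15.
Restricted to 09:30–14:30: 11:30–11:45, 14:00–14:15.
Total common minutes: 15 + 15 = 30.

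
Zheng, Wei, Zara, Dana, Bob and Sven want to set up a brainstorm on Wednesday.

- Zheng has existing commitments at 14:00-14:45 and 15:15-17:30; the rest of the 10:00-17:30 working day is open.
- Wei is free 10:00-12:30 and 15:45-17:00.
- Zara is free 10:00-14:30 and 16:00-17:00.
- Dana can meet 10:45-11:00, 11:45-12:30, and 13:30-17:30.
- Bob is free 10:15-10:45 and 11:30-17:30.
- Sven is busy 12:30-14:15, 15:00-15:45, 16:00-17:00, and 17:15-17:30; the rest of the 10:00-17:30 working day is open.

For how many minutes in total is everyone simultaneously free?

45 minutes

Zheng free within 10:00–17:30: 10:00–14:00, 14:45–15:15.
Sven free within 10:00–17:30: 10:00–12:30, 14:15–15:00, 15:45–16:00, 17:00–17:15.
Zheng ∩ Wei: 10:00–12:30.
Zheng ∩ Wei ∩ Zara: 10:00–12:30.
Zheng ∩ Wei ∩ Zara ∩ Dana: 10:45–11:00, 11:45–12:30.
Zheng ∩ Wei ∩ Zara ∩ Dana ∩ Bob: 11:45–12:30.
Zheng ∩ Wei ∩ Zara ∩ Dana ∩ Bob ∩ Sven: 11:45–12:30.
Total common minutes: 45.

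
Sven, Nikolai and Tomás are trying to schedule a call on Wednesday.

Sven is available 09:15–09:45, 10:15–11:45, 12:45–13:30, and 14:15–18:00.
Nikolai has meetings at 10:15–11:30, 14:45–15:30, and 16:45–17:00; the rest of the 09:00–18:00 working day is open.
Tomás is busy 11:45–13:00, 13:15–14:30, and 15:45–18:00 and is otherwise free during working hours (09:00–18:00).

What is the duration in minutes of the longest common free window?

Nikolai free within 09:00–18:00: 09:00–10:15, 11:30–14:45, 15:30–16:45, 17:00–18:00.
Tomás free within 09:00–18:00: 09:00–11:45, 13:00–13:15, 14:30–15:45.
Sven ∩ Nikolai: 09:15–09:45, 11:30–11:45, 12:45–13:30, 14:15–14:45, 15:30–16:45, 17:00–18:00.
Sven ∩ Nikolai ∩ Tomás: 09:15–09:45, 11:30–11:45, 13:00–13:15, 14:30–14:45, 15:30–15:45.
Common window lengths: 30, 15, 15, 15, 15 min; longest is 30.

30 minutes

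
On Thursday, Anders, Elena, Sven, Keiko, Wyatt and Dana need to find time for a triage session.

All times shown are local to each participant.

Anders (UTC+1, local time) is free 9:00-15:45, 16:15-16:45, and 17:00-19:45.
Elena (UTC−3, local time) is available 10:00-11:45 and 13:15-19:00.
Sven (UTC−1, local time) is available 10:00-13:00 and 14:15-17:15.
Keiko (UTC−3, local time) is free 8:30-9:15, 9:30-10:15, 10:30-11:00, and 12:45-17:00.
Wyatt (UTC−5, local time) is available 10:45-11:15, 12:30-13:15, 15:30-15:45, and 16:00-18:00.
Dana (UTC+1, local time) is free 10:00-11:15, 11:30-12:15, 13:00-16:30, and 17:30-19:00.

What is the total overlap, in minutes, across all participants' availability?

30 minutes

Anders → UTC: 08:00–14:45, 15:15–15:45, 16:00–18:45.
Elena → UTC: 13:00–14:45, 16:15–22:00.
Sven → UTC: 11:00–14:00, 15:15–18:15.
Keiko → UTC: 11:30–12:15, 12:30–13:15, 13:30–14:00, 15:45–20:00.
Wyatt → UTC: 15:45–16:15, 17:30–18:15, 20:30–20:45, 21:00–23:00.
Dana → UTC: 09:00–10:15, 10:30–11:15, 12:00–15:30, 16:30–18:00.
Anders ∩ Elena: 13:00–14:45, 16:15–18:45.
Anders ∩ Elena ∩ Sven: 13:00–14:00, 16:15–18:15.
Anders ∩ Elena ∩ Sven ∩ Keiko: 13:00–13:15, 13:30–14:00, 16:15–18:15.
Anders ∩ Elena ∩ Sven ∩ Keiko ∩ Wyatt: 17:30–18:15.
Anders ∩ Elena ∩ Sven ∩ Keiko ∩ Wyatt ∩ Dana: 17:30–18:00.
Total common minutes: 30.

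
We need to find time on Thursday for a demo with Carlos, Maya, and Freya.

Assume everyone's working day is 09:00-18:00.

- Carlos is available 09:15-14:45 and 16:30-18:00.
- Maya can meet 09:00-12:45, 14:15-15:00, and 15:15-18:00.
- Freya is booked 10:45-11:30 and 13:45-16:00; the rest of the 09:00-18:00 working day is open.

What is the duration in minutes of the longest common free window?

90 minutes

Freya free within 09:00–18:00: 09:00–10:45, 11:30–13:45, 16:00–18:00.
Carlos ∩ Maya: 09:15–12:45, 14:15–14:45, 16:30–18:00.
Carlos ∩ Maya ∩ Freya: 09:15–10:45, 11:30–12:45, 16:30–18:00.
Common window lengths: 90, 75, 90 min; longest is 90.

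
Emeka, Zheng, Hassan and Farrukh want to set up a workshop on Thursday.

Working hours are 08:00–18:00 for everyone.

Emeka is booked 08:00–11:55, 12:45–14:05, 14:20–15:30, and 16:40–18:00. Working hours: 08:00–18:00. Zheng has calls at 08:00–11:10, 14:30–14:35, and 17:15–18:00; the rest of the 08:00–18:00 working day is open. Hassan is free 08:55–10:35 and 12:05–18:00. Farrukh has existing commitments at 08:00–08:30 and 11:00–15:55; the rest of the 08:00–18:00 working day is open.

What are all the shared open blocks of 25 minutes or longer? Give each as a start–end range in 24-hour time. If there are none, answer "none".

Emeka free within 08:00–18:00: 11:55–12:45, 14:05–14:20, 15:30–16:40.
Zheng free within 08:00–18:00: 11:10–14:30, 14:35–17:15.
Farrukh free within 08:00–18:00: 08:30–11:00, 15:55–18:00.
Emeka ∩ Zheng: 11:55–12:45, 14:05–14:20, 15:30–16:40.
Emeka ∩ Zheng ∩ Hassan: 12:05–12:45, 14:05–14:20, 15:30–16:40.
Emeka ∩ Zheng ∩ Hassan ∩ Farrukh: 15:55–16:40.
Windows ≥ 25 min: 15:55–16:40.

15:55–16:40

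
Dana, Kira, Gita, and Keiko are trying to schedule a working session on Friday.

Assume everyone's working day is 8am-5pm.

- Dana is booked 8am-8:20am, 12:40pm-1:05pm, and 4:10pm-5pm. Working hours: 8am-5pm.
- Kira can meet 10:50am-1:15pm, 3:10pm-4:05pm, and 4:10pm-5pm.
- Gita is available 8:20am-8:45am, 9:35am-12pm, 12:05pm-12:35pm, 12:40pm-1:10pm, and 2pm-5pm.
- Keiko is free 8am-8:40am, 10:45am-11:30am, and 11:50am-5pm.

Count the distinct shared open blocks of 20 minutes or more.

3

Dana free within 08:00–17:00: 08:20–12:40, 13:05–16:10.
Dana ∩ Kira: 10:50–12:40, 13:05–13:15, 15:10–16:05.
Dana ∩ Kira ∩ Gita: 10:50–12:00, 12:05–12:35, 13:05–13:10, 15:10–16:05.
Dana ∩ Kira ∩ Gita ∩ Keiko: 10:50–11:30, 11:50–12:00, 12:05–12:35, 13:05–13:10, 15:10–16:05.
Windows ≥ 20 min: 10:50–11:30, 12:05–12:35, 15:10–16:05.
That's 3 windows.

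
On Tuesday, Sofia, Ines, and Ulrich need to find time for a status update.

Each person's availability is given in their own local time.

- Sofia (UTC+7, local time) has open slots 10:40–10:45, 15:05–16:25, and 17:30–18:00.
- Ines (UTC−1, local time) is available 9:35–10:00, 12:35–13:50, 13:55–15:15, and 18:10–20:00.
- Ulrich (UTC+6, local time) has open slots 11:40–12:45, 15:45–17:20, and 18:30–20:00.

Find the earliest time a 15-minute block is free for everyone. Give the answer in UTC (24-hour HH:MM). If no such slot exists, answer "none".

Sofia → UTC: 03:40–03:45, 08:05–09:25, 10:30–11:00.
Ines → UTC: 10:35–11:00, 13:35–14:50, 14:55–16:15, 19:10–21:00.
Ulrich → UTC: 05:40–06:45, 09:45–11:20, 12:30–14:00.
Sofia ∩ Ines: 10:35–11:00.
Sofia ∩ Ines ∩ Ulrich: 10:35–11:00.
Windows ≥ 15 min: 10:35–11:00.
Earliest such window starts at 10:35.

10:35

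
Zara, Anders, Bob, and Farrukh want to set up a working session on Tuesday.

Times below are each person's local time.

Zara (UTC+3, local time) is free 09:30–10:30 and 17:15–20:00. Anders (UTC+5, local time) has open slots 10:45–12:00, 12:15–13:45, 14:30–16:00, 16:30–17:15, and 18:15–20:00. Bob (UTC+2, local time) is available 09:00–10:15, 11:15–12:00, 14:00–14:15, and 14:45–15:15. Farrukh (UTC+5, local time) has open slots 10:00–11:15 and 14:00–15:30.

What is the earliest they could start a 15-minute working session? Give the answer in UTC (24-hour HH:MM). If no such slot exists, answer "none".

none

Zara → UTC: 06:30–07:30, 14:15–17:00.
Anders → UTC: 05:45–07:00, 07:15–08:45, 09:30–11:00, 11:30–12:15, 13:15–15:00.
Bob → UTC: 07:00–08:15, 09:15–10:00, 12:00–12:15, 12:45–13:15.
Farrukh → UTC: 05:00–06:15, 09:00–10:30.
Zara ∩ Anders: 06:30–07:00, 07:15–07:30, 14:15–15:00.
Zara ∩ Anders ∩ Bob: 07:15–07:30.
Zara ∩ Anders ∩ Bob ∩ Farrukh: (none).
Windows ≥ 15 min: (none).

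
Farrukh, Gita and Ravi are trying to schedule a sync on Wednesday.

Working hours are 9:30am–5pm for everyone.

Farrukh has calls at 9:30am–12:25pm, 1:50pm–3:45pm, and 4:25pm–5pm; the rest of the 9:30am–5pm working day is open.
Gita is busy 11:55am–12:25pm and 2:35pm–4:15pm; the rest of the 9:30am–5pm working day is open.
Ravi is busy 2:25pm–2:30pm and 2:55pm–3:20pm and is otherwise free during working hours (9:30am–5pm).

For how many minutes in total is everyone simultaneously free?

95 minutes

Farrukh free within 09:30–17:00: 12:25–13:50, 15:45–16:25.
Gita free within 09:30–17:00: 09:30–11:55, 12:25–14:35, 16:15–17:00.
Ravi free within 09:30–17:00: 09:30–14:25, 14:30–14:55, 15:20–17:00.
Farrukh ∩ Gita: 12:25–13:50, 16:15–16:25.
Farrukh ∩ Gita ∩ Ravi: 12:25–13:50, 16:15–16:25.
Total common minutes: 85 + 10 = 95.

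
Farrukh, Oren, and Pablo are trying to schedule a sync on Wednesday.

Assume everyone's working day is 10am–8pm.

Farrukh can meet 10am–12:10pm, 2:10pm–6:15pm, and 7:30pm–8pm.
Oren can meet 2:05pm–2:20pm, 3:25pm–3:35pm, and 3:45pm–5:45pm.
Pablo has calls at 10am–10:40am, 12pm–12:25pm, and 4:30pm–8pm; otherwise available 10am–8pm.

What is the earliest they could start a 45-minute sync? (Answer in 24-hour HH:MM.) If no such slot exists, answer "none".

Pablo free within 10:00–20:00: 10:40–12:00, 12:25–16:30.
Farrukh ∩ Oren: 14:10–14:20, 15:25–15:35, 15:45–17:45.
Farrukh ∩ Oren ∩ Pablo: 14:10–14:20, 15:25–15:35, 15:45–16:30.
Windows ≥ 45 min: 15:45–16:30.
Earliest such window starts at 15:45.

15:45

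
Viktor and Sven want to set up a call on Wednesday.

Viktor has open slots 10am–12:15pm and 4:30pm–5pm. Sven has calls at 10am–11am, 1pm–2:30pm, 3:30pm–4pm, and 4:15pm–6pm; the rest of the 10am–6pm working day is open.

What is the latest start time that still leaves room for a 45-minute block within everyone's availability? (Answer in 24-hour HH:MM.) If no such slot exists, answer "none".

Sven free within 10:00–18:00: 11:00–13:00, 14:30–15:30, 16:00–16:15.
Viktor ∩ Sven: 11:00–12:15.
Windows ≥ 45 min: 11:00–12:15.
Latest start in the last window 11:00–12:15 is 12:15 − 45 min = 11:30.

11:30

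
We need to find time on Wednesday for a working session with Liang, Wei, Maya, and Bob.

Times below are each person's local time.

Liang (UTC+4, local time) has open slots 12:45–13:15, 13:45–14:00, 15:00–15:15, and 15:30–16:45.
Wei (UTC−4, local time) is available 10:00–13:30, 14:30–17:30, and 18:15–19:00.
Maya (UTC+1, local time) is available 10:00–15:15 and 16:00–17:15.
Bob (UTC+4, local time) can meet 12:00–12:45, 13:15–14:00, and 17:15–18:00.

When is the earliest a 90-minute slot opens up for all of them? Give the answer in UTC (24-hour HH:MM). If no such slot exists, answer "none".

none

Liang → UTC: 08:45–09:15, 09:45–10:00, 11:00–11:15, 11:30–12:45.
Wei → UTC: 14:00–17:30, 18:30–21:30, 22:15–23:00.
Maya → UTC: 09:00–14:15, 15:00–16:15.
Bob → UTC: 08:00–08:45, 09:15–10:00, 13:15–14:00.
Liang ∩ Wei: (none).
Liang ∩ Wei ∩ Maya: (none).
Liang ∩ Wei ∩ Maya ∩ Bob: (none).
Windows ≥ 90 min: (none).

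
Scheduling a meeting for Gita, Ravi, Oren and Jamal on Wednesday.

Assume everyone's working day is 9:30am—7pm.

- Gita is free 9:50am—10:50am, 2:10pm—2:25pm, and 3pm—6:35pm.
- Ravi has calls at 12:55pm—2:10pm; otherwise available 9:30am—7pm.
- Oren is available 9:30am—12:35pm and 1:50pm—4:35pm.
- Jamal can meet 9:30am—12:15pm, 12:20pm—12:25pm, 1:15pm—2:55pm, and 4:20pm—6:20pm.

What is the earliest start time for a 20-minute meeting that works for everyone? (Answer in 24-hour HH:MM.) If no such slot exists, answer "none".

09:50

Ravi free within 09:30–19:00: 09:30–12:55, 14:10–19:00.
Gita ∩ Ravi: 09:50–10:50, 14:10–14:25, 15:00–18:35.
Gita ∩ Ravi ∩ Oren: 09:50–10:50, 14:10–14:25, 15:00–16:35.
Gita ∩ Ravi ∩ Oren ∩ Jamal: 09:50–10:50, 14:10–14:25, 16:20–16:35.
Windows ≥ 20 min: 09:50–10:50.
Earliest such window starts at 09:50.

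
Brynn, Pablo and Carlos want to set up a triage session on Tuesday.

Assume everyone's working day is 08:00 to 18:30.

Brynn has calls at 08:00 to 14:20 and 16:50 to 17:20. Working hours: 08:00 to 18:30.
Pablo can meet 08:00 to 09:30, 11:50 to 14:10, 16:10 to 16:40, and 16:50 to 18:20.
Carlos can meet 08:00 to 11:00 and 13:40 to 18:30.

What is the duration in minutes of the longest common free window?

60 minutes

Brynn free within 08:00–18:30: 14:20–16:50, 17:20–18:30.
Brynn ∩ Pablo: 16:10–16:40, 17:20–18:20.
Brynn ∩ Pablo ∩ Carlos: 16:10–16:40, 17:20–18:20.
Common window lengths: 30, 60 min; longest is 60.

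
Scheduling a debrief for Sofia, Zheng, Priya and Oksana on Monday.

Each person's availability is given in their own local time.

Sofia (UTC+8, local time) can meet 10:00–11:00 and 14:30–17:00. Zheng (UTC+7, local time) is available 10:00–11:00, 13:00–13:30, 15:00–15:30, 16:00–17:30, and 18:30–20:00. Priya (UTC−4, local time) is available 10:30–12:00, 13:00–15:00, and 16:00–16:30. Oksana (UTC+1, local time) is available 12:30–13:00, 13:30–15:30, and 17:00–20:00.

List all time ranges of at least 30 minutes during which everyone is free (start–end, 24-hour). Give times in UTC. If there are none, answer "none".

none

Sofia → UTC: 02:00–03:00, 06:30–09:00.
Zheng → UTC: 03:00–04:00, 06:00–06:30, 08:00–08:30, 09:00–10:30, 11:30–13:00.
Priya → UTC: 14:30–16:00, 17:00–19:00, 20:00–20:30.
Oksana → UTC: 11:30–12:00, 12:30–14:30, 16:00–19:00.
Sofia ∩ Zheng: 08:00–08:30.
Sofia ∩ Zheng ∩ Priya: (none).
Sofia ∩ Zheng ∩ Priya ∩ Oksana: (none).
Windows ≥ 30 min: (none).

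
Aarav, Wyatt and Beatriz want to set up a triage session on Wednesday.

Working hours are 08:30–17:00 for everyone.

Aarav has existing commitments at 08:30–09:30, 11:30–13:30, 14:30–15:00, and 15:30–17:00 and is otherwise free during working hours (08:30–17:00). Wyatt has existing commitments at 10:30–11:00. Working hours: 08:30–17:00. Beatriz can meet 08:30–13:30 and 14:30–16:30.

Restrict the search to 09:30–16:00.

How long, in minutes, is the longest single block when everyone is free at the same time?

60 minutes

Aarav free within 08:30–17:00: 09:30–11:30, 13:30–14:30, 15:00–15:30.
Wyatt free within 08:30–17:00: 08:30–10:30, 11:00–17:00.
Aarav ∩ Wyatt: 09:30–10:30, 11:00–11:30, 13:30–14:30, 15:00–15:30.
Aarav ∩ Wyatt ∩ Beatriz: 09:30–10:30, 11:00–11:30, 15:00–15:30.
Restricted to 09:30–16:00: 09:30–10:30, 11:00–11:30, 15:00–15:30.
Common window lengths: 60, 30, 30 min; longest is 60.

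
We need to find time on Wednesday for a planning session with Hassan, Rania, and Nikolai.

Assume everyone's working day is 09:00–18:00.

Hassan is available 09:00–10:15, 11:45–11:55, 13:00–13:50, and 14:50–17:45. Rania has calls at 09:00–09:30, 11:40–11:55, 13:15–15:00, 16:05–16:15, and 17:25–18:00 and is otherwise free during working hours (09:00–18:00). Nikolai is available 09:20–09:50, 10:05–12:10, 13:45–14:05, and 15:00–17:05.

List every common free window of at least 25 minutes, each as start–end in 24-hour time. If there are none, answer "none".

15:00–16:05, 16:15–17:05

Rania free within 09:00–18:00: 09:30–11:40, 11:55–13:15, 15:00–16:05, 16:15–17:25.
Hassan ∩ Rania: 09:30–10:15, 13:00–13:15, 15:00–16:05, 16:15–17:25.
Hassan ∩ Rania ∩ Nikolai: 09:30–09:50, 10:05–10:15, 15:00–16:05, 16:15–17:05.
Windows ≥ 25 min: 15:00–16:05, 16:15–17:05.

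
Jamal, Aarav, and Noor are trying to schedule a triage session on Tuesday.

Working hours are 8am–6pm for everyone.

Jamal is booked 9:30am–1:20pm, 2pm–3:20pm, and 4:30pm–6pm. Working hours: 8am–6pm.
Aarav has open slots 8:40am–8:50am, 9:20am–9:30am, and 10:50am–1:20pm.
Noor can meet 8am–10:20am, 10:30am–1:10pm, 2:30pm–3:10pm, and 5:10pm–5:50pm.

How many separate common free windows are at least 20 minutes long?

0

Jamal free within 08:00–18:00: 08:00–09:30, 13:20–14:00, 15:20–16:30.
Jamal ∩ Aarav: 08:40–08:50, 09:20–09:30.
Jamal ∩ Aarav ∩ Noor: 08:40–08:50, 09:20–09:30.
Windows ≥ 20 min: (none).
That's 0 windows.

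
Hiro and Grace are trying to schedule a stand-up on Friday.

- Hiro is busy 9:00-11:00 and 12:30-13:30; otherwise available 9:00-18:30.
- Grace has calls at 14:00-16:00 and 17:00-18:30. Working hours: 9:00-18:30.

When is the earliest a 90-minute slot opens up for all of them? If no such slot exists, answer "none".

11:00

Hiro free within 09:00–18:30: 11:00–12:30, 13:30–18:30.
Grace free within 09:00–18:30: 09:00–14:00, 16:00–17:00.
Hiro ∩ Grace: 11:00–12:30, 13:30–14:00, 16:00–17:00.
Windows ≥ 90 min: 11:00–12:30.
Earliest such window starts at 11:00.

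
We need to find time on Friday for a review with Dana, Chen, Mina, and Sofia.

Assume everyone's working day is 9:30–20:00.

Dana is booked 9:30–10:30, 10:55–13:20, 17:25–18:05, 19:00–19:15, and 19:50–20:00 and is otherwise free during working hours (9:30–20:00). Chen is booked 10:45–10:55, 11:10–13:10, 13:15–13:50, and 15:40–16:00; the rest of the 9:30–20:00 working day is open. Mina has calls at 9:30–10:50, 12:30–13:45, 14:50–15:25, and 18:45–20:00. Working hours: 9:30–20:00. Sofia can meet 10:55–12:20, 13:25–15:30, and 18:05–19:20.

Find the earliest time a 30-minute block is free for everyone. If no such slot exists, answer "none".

13:50

Dana free within 09:30–20:00: 10:30–10:55, 13:20–17:25, 18:05–19:00, 19:15–19:50.
Chen free within 09:30–20:00: 09:30–10:45, 10:55–11:10, 13:10–13:15, 13:50–15:40, 16:00–20:00.
Mina free within 09:30–20:00: 10:50–12:30, 13:45–14:50, 15:25–18:45.
Dana ∩ Chen: 10:30–10:45, 13:50–15:40, 16:00–17:25, 18:05–19:00, 19:15–19:50.
Dana ∩ Chen ∩ Mina: 13:50–14:50, 15:25–15:40, 16:00–17:25, 18:05–18:45.
Dana ∩ Chen ∩ Mina ∩ Sofia: 13:50–14:50, 15:25–15:30, 18:05–18:45.
Windows ≥ 30 min: 13:50–14:50, 18:05–18:45.
Earliest such window starts at 13:50.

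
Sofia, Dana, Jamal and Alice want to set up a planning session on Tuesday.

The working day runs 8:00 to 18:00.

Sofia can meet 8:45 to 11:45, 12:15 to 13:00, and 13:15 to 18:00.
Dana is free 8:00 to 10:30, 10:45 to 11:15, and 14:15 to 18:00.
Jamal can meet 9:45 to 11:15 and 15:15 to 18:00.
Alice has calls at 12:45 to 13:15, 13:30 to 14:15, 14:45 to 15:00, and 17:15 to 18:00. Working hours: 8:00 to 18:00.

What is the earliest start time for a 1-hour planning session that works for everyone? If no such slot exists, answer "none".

15:15

Alice free within 08:00–18:00: 08:00–12:45, 13:15–13:30, 14:15–14:45, 15:00–17:15.
Sofia ∩ Dana: 08:45–10:30, 10:45–11:15, 14:15–18:00.
Sofia ∩ Dana ∩ Jamal: 09:45–10:30, 10:45–11:15, 15:15–18:00.
Sofia ∩ Dana ∩ Jamal ∩ Alice: 09:45–10:30, 10:45–11:15, 15:15–17:15.
Windows ≥ 60 min: 15:15–17:15.
Earliest such window starts at 15:15.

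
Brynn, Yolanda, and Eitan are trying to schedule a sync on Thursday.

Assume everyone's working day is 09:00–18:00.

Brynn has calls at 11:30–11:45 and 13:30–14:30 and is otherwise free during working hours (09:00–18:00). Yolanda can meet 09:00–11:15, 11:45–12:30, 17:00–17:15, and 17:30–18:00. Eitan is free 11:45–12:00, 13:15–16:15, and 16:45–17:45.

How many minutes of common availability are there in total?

Brynn free within 09:00–18:00: 09:00–11:30, 11:45–13:30, 14:30–18:00.
Brynn ∩ Yolanda: 09:00–11:15, 11:45–12:30, 17:00–17:15, 17:30–18:00.
Brynn ∩ Yolanda ∩ Eitan: 11:45–12:00, 17:00–17:15, 17:30–17:45.
Total common minutes: 15 + 15 + 15 = 45.

45 minutes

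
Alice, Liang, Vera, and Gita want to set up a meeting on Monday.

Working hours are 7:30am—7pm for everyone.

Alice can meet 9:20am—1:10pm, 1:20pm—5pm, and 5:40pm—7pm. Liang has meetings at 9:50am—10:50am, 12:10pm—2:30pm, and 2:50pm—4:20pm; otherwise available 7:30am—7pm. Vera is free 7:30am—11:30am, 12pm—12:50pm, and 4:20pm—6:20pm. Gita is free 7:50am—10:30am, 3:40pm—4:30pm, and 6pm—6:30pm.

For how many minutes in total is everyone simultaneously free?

Liang free within 07:30–19:00: 07:30–09:50, 10:50–12:10, 14:30–14:50, 16:20–19:00.
Alice ∩ Liang: 09:20–09:50, 10:50–12:10, 14:30–14:50, 16:20–17:00, 17:40–19:00.
Alice ∩ Liang ∩ Vera: 09:20–09:50, 10:50–11:30, 12:00–12:10, 16:20–17:00, 17:40–18:20.
Alice ∩ Liang ∩ Vera ∩ Gita: 09:20–09:50, 16:20–16:30, 18:00–18:20.
Total common minutes: 30 + 10 + 20 = 60.

60 minutes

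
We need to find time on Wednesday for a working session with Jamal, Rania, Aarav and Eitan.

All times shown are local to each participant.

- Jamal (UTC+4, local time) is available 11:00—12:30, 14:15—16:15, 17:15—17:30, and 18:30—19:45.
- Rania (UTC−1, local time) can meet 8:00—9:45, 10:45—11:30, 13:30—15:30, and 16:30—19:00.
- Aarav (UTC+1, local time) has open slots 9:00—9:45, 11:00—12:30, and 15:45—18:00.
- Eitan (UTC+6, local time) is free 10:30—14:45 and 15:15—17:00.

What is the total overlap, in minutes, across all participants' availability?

Jamal → UTC: 07:00–08:30, 10:15–12:15, 13:15–13:30, 14:30–15:45.
Rania → UTC: 09:00–10:45, 11:45–12:30, 14:30–16:30, 17:30–20:00.
Aarav → UTC: 08:00–08:45, 10:00–11:30, 14:45–17:00.
Eitan → UTC: 04:30–08:45, 09:15–11:00.
Jamal ∩ Rania: 10:15–10:45, 11:45–12:15, 14:30–15:45.
Jamal ∩ Rania ∩ Aarav: 10:15–10:45, 14:45–15:45.
Jamal ∩ Rania ∩ Aarav ∩ Eitan: 10:15–10:45.
Total common minutes: 30.

30 minutes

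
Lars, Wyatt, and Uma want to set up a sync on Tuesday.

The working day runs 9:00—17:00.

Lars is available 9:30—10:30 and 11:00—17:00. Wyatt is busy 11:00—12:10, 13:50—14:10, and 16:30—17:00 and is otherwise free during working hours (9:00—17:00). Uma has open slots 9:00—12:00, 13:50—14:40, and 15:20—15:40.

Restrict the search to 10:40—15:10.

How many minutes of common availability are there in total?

Wyatt free within 09:00–17:00: 09:00–11:00, 12:10–13:50, 14:10–16:30.
Lars ∩ Wyatt: 09:30–10:30, 12:10–13:50, 14:10–16:30.
Lars ∩ Wyatt ∩ Uma: 09:30–10:30, 14:10–14:40, 15:20–15:40.
Restricted to 10:40–15:10: 14:10–14:40.
Total common minutes: 30.

30 minutes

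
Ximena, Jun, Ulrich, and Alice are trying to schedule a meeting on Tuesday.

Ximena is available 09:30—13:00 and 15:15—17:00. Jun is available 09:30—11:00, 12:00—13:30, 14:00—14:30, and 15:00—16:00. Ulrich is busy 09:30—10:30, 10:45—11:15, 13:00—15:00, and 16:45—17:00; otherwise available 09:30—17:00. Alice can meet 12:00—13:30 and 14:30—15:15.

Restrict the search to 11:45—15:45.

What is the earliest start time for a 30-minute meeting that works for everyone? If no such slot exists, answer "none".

Ulrich free within 09:30–17:00: 10:30–10:45, 11:15–13:00, 15:00–16:45.
Ximena ∩ Jun: 09:30–11:00, 12:00–13:00, 15:15–16:00.
Ximena ∩ Jun ∩ Ulrich: 10:30–10:45, 12:00–13:00, 15:15–16:00.
Ximena ∩ Jun ∩ Ulrich ∩ Alice: 12:00–13:00.
Restricted to 11:45–15:45: 12:00–13:00.
Windows ≥ 30 min: 12:00–13:00.
Earliest such window starts at 12:00.

12:00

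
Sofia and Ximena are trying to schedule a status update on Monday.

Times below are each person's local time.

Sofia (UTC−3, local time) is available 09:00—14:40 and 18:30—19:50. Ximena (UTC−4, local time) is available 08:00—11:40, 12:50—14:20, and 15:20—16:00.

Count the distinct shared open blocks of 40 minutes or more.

Sofia → UTC: 12:00–17:40, 21:30–22:50.
Ximena → UTC: 12:00–15:40, 16:50–18:20, 19:20–20:00.
Sofia ∩ Ximena: 12:00–15:40, 16:50–17:40.
Windows ≥ 40 min: 12:00–15:40, 16:50–17:40.
That's 2 windows.

2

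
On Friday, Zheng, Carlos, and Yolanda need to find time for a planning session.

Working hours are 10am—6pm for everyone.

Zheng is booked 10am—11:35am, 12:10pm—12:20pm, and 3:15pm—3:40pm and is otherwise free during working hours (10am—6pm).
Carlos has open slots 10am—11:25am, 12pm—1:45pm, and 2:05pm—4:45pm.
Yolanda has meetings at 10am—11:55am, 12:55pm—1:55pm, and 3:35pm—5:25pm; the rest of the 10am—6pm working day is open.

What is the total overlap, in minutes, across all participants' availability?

115 minutes

Zheng free within 10:00–18:00: 11:35–12:10, 12:20–15:15, 15:40–18:00.
Yolanda free within 10:00–18:00: 11:55–12:55, 13:55–15:35, 17:25–18:00.
Zheng ∩ Carlos: 12:00–12:10, 12:20–13:45, 14:05–15:15, 15:40–16:45.
Zheng ∩ Carlos ∩ Yolanda: 12:00–12:10, 12:20–12:55, 14:05–15:15.
Total common minutes: 10 + 35 + 70 = 115.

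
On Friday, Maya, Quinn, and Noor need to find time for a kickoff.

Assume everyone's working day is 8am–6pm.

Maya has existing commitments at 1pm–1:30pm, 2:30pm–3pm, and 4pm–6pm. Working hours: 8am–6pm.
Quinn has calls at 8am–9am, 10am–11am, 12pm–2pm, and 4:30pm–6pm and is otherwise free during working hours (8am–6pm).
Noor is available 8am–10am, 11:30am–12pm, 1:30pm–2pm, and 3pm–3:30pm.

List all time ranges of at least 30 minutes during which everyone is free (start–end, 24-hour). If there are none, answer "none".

Maya free within 08:00–18:00: 08:00–13:00, 13:30–14:30, 15:00–16:00.
Quinn free within 08:00–18:00: 09:00–10:00, 11:00–12:00, 14:00–16:30.
Maya ∩ Quinn: 09:00–10:00, 11:00–12:00, 14:00–14:30, 15:00–16:00.
Maya ∩ Quinn ∩ Noor: 09:00–10:00, 11:30–12:00, 15:00–15:30.
Windows ≥ 30 min: 09:00–10:00, 11:30–12:00, 15:00–15:30.

09:00–10:00, 11:30–12:00, 15:00–15:30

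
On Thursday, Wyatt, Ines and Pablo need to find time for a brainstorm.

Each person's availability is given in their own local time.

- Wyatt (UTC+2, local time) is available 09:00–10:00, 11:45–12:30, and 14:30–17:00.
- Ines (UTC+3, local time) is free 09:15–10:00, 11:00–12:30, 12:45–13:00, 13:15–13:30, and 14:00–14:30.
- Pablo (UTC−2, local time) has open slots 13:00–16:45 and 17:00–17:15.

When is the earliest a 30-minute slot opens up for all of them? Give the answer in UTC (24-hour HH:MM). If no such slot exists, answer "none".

none

Wyatt → UTC: 07:00–08:00, 09:45–10:30, 12:30–15:00.
Ines → UTC: 06:15–07:00, 08:00–09:30, 09:45–10:00, 10:15–10:30, 11:00–11:30.
Pablo → UTC: 15:00–18:45, 19:00–19:15.
Wyatt ∩ Ines: 09:45–10:00, 10:15–10:30.
Wyatt ∩ Ines ∩ Pablo: (none).
Windows ≥ 30 min: (none).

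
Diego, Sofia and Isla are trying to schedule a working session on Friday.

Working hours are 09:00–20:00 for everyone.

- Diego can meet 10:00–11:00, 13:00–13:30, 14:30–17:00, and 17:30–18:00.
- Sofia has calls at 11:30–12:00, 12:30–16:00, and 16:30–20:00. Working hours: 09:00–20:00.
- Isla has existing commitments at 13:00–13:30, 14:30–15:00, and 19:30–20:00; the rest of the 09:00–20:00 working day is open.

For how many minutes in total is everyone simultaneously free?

90 minutes

Sofia free within 09:00–20:00: 09:00–11:30, 12:00–12:30, 16:00–16:30.
Isla free within 09:00–20:00: 09:00–13:00, 13:30–14:30, 15:00–19:30.
Diego ∩ Sofia: 10:00–11:00, 16:00–16:30.
Diego ∩ Sofia ∩ Isla: 10:00–11:00, 16:00–16:30.
Total common minutes: 60 + 30 = 90.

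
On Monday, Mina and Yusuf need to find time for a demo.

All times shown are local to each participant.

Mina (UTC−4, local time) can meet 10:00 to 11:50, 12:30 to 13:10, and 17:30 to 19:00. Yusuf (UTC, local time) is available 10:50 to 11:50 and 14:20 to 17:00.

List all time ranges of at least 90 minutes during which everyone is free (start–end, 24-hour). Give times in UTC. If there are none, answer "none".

14:20–15:50

Mina → UTC: 14:00–15:50, 16:30–17:10, 21:30–23:00.
Yusuf → UTC: 10:50–11:50, 14:20–17:00.
Mina ∩ Yusuf: 14:20–15:50, 16:30–17:00.
Windows ≥ 90 min: 14:20–15:50.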